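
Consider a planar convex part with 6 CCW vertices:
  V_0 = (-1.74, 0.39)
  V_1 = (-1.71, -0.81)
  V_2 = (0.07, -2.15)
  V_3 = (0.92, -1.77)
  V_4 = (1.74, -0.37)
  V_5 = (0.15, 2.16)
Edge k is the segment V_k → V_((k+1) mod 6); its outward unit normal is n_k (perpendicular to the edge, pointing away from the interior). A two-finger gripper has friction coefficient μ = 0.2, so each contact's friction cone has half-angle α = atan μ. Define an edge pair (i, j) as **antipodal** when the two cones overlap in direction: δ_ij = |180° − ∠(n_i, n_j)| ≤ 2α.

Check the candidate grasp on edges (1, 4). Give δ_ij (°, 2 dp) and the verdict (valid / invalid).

α = atan 0.2 = 11.31°;  2α = 22.62°
edge 1: e_1 = (+1.78, -1.34);  n_1 = (-0.6014, -0.7989)
edge 4: e_4 = (-1.59, +2.53);  n_4 = (+0.8467, +0.5321)
∠(n_1, n_4) = 159.12°
δ = |180° − 159.12°| = 20.88°
20.88° ≤ 2α = 22.62°  →  valid

δ = 20.88°, valid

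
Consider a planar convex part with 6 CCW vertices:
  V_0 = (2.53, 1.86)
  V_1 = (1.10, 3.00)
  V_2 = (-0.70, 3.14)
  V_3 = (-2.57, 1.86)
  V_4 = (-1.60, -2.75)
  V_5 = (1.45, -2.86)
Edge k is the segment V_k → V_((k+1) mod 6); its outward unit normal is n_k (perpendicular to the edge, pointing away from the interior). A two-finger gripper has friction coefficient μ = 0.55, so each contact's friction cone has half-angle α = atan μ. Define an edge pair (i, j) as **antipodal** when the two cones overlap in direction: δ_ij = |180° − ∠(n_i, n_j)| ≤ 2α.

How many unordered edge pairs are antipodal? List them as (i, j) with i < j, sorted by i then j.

count = 6; pairs: (0,3), (0,4), (1,4), (2,4), (2,5), (3,5)

α = atan 0.55 = 28.81°;  2α = 57.62°
n_0 = (+0.6234, +0.7819)
n_1 = (+0.0775, +0.9970)
n_2 = (-0.5648, +0.8252)
n_3 = (-0.9786, -0.2059)
n_4 = (-0.0360, -0.9994)
n_5 = (+0.9748, -0.2230)
  (0,1): δ = 145.89°  ·
  (0,2): δ = 107.05°  ·
  (0,3): δ = 39.56°  ✓
  (0,4): δ = 36.50°  ✓
  (0,5): δ = 115.67°  ·
  (1,2): δ = 141.16°  ·
  (1,3): δ = 73.67°  ·
  (1,4): δ = 2.38°  ✓
  (1,5): δ = 81.56°  ·
  (2,3): δ = 112.51°  ·
  (2,4): δ = 36.46°  ✓
  (2,5): δ = 42.72°  ✓
  (3,4): δ = 103.95°  ·
  (3,5): δ = 24.77°  ✓
  (4,5): δ = 100.82°  ·
antipodal pairs: 6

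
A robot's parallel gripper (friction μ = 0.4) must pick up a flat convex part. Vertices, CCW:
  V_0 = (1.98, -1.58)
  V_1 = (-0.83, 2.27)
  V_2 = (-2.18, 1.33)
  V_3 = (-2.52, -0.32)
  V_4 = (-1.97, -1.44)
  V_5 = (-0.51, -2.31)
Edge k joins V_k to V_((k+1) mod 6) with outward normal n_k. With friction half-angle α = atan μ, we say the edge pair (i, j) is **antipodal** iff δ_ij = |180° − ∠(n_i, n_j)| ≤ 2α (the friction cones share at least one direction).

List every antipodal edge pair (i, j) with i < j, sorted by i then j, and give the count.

α = atan 0.4 = 21.80°;  2α = 43.60°
n_0 = (+0.8077, +0.5895)
n_1 = (-0.5714, +0.8207)
n_2 = (-0.9794, +0.2018)
n_3 = (-0.8976, -0.4408)
n_4 = (-0.5119, -0.8590)
n_5 = (+0.2813, -0.9596)
  (0,1): δ = 91.28°  ·
  (0,2): δ = 47.77°  ·
  (0,3): δ = 9.97°  ✓
  (0,4): δ = 23.09°  ✓
  (0,5): δ = 70.22°  ·
  (1,2): δ = 136.49°  ·
  (1,3): δ = 98.70°  ·
  (1,4): δ = 65.64°  ·
  (1,5): δ = 18.51°  ✓
  (2,3): δ = 142.20°  ·
  (2,4): δ = 109.15°  ·
  (2,5): δ = 62.02°  ·
  (3,4): δ = 146.94°  ·
  (3,5): δ = 99.81°  ·
  (4,5): δ = 132.87°  ·
antipodal pairs: 3

count = 3; pairs: (0,3), (0,4), (1,5)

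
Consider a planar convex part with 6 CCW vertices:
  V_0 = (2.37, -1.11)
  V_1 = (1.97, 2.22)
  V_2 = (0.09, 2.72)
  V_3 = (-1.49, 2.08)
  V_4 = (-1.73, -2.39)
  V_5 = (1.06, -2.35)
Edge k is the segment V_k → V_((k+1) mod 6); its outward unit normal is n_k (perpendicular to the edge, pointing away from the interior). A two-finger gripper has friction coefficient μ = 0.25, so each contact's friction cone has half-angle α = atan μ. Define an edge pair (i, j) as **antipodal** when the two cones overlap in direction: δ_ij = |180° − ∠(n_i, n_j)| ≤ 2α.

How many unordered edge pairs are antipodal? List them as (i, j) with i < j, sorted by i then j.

α = atan 0.25 = 14.04°;  2α = 28.07°
n_0 = (+0.9929, +0.1193)
n_1 = (+0.2570, +0.9664)
n_2 = (-0.3754, +0.9268)
n_3 = (-0.9986, +0.0536)
n_4 = (+0.0143, -0.9999)
n_5 = (+0.6874, -0.7262)
  (0,1): δ = 111.74°  ·
  (0,2): δ = 74.80°  ·
  (0,3): δ = 9.92°  ✓
  (0,4): δ = 83.97°  ·
  (0,5): δ = 126.58°  ·
  (1,2): δ = 143.06°  ·
  (1,3): δ = 78.18°  ·
  (1,4): δ = 15.71°  ✓
  (1,5): δ = 58.32°  ·
  (2,3): δ = 115.12°  ·
  (2,4): δ = 21.23°  ✓
  (2,5): δ = 21.38°  ✓
  (3,4): δ = 86.11°  ·
  (3,5): δ = 43.50°  ·
  (4,5): δ = 137.39°  ·
antipodal pairs: 4

count = 4; pairs: (0,3), (1,4), (2,4), (2,5)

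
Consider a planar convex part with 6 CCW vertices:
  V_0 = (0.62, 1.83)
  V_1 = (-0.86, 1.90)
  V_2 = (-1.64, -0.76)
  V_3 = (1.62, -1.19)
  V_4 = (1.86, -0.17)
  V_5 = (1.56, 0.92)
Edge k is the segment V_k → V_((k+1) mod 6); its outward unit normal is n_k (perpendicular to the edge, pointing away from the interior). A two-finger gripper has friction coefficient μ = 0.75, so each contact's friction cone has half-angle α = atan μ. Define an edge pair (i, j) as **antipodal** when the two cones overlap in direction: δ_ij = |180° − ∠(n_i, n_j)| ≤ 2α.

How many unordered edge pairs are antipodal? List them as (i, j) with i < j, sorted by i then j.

α = atan 0.75 = 36.87°;  2α = 73.74°
n_0 = (+0.0472, +0.9989)
n_1 = (-0.9596, +0.2814)
n_2 = (-0.1308, -0.9914)
n_3 = (+0.9734, -0.2290)
n_4 = (+0.9641, +0.2654)
n_5 = (+0.6955, +0.7185)
  (0,1): δ = 103.63°  ·
  (0,2): δ = 4.81°  ✓
  (0,3): δ = 79.47°  ·
  (0,4): δ = 108.10°  ·
  (0,5): δ = 138.64°  ·
  (1,2): δ = 81.17°  ·
  (1,3): δ = 3.10°  ✓
  (1,4): δ = 31.73°  ✓
  (1,5): δ = 62.27°  ✓
  (2,3): δ = 95.73°  ·
  (2,4): δ = 67.10°  ✓
  (2,5): δ = 36.56°  ✓
  (3,4): δ = 151.37°  ·
  (3,5): δ = 120.83°  ·
  (4,5): δ = 149.46°  ·
antipodal pairs: 6

count = 6; pairs: (0,2), (1,3), (1,4), (1,5), (2,4), (2,5)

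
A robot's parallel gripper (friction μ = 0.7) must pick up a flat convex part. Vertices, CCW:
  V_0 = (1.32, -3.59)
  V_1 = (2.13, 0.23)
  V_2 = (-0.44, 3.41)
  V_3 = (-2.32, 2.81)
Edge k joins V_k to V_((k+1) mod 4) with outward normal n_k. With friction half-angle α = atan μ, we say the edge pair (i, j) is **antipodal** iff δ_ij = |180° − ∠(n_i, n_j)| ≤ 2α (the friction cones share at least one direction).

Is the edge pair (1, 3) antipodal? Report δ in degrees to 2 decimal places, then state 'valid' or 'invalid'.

δ = 9.32°, valid

α = atan 0.7 = 34.99°;  2α = 69.98°
edge 1: e_1 = (-2.57, +3.18);  n_1 = (+0.7778, +0.6286)
edge 3: e_3 = (+3.64, -6.40);  n_3 = (-0.8692, -0.4944)
∠(n_1, n_3) = 170.68°
δ = |180° − 170.68°| = 9.32°
9.32° ≤ 2α = 69.98°  →  valid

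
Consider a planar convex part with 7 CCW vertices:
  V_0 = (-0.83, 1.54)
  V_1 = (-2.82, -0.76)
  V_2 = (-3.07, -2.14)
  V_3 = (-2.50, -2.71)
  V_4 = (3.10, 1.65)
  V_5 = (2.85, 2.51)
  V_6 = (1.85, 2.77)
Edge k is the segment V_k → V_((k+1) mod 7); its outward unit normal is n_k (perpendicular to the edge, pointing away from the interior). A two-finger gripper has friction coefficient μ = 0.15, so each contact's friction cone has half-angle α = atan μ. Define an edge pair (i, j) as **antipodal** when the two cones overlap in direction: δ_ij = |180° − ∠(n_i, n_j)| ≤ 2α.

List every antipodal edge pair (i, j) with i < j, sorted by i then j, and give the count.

count = 2; pairs: (0,3), (3,6)

α = atan 0.15 = 8.53°;  2α = 17.06°
n_0 = (-0.7562, +0.6543)
n_1 = (-0.9840, +0.1783)
n_2 = (-0.7071, -0.7071)
n_3 = (+0.6143, -0.7890)
n_4 = (+0.9602, +0.2791)
n_5 = (+0.2516, +0.9678)
n_6 = (-0.4171, +0.9089)
  (0,1): δ = 149.40°  ·
  (0,2): δ = 94.13°  ·
  (0,3): δ = 11.23°  ✓
  (0,4): δ = 57.08°  ·
  (0,5): δ = 116.29°  ·
  (0,6): δ = 155.52°  ·
  (1,2): δ = 124.73°  ·
  (1,3): δ = 41.83°  ·
  (1,4): δ = 26.48°  ·
  (1,5): δ = 85.69°  ·
  (1,6): δ = 124.92°  ·
  (2,3): δ = 97.10°  ·
  (2,4): δ = 28.79°  ·
  (2,5): δ = 30.43°  ·
  (2,6): δ = 69.65°  ·
  (3,4): δ = 111.69°  ·
  (3,5): δ = 52.48°  ·
  (3,6): δ = 13.25°  ✓
  (4,5): δ = 120.78°  ·
  (4,6): δ = 81.56°  ·
  (5,6): δ = 140.77°  ·
antipodal pairs: 2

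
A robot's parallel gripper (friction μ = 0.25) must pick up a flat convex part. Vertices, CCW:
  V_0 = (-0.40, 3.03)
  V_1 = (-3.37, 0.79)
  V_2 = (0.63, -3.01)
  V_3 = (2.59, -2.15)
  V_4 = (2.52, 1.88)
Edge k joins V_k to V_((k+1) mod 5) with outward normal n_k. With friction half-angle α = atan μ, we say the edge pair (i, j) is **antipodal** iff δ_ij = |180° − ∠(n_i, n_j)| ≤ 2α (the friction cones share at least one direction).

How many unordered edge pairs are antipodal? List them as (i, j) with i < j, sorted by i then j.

α = atan 0.25 = 14.04°;  2α = 28.07°
n_0 = (-0.6021, +0.7984)
n_1 = (-0.6887, -0.7250)
n_2 = (+0.4018, -0.9157)
n_3 = (+0.9998, +0.0174)
n_4 = (+0.3664, +0.9304)
  (0,1): δ = 80.56°  ·
  (0,2): δ = 13.33°  ✓
  (0,3): δ = 53.97°  ·
  (0,4): δ = 121.48°  ·
  (1,2): δ = 112.78°  ·
  (1,3): δ = 45.47°  ·
  (1,4): δ = 22.03°  ✓
  (2,3): δ = 112.70°  ·
  (2,4): δ = 45.19°  ·
  (3,4): δ = 112.49°  ·
antipodal pairs: 2

count = 2; pairs: (0,2), (1,4)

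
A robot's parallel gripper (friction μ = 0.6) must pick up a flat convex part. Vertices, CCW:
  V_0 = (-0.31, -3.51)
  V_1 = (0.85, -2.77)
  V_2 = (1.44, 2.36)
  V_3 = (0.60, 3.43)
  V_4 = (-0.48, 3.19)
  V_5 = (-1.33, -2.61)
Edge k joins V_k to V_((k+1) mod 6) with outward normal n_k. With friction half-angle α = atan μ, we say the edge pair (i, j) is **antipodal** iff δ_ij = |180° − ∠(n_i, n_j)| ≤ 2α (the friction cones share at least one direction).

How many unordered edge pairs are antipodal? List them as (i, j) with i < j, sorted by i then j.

α = atan 0.6 = 30.96°;  2α = 61.93°
n_0 = (+0.5378, -0.8431)
n_1 = (+0.9935, -0.1143)
n_2 = (+0.7866, +0.6175)
n_3 = (-0.2169, +0.9762)
n_4 = (-0.9894, +0.1450)
n_5 = (-0.6616, -0.7498)
  (0,1): δ = 129.10°  ·
  (0,2): δ = 84.40°  ·
  (0,3): δ = 20.01°  ✓
  (0,4): δ = 49.13°  ✓
  (0,5): δ = 106.04°  ·
  (1,2): δ = 135.31°  ·
  (1,3): δ = 70.91°  ·
  (1,4): δ = 1.78°  ✓
  (1,5): δ = 55.14°  ✓
  (2,3): δ = 115.60°  ·
  (2,4): δ = 46.47°  ✓
  (2,5): δ = 10.44°  ✓
  (3,4): δ = 110.87°  ·
  (3,5): δ = 53.95°  ✓
  (4,5): δ = 123.09°  ·
antipodal pairs: 7

count = 7; pairs: (0,3), (0,4), (1,4), (1,5), (2,4), (2,5), (3,5)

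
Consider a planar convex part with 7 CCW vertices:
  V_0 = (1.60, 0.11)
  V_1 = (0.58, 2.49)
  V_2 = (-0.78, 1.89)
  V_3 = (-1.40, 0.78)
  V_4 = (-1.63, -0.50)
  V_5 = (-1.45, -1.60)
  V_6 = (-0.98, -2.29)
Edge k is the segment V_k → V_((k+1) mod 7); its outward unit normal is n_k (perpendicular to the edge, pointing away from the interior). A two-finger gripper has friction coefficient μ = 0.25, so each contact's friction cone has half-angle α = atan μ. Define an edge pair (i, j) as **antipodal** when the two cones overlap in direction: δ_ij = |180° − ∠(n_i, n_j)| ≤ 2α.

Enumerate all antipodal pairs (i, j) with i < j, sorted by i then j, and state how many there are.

α = atan 0.25 = 14.04°;  2α = 28.07°
n_0 = (+0.9191, +0.3939)
n_1 = (-0.4036, +0.9149)
n_2 = (-0.8730, +0.4876)
n_3 = (-0.9842, +0.1769)
n_4 = (-0.9869, -0.1615)
n_5 = (-0.8265, -0.5630)
n_6 = (+0.6811, -0.7322)
  (0,1): δ = 89.39°  ·
  (0,2): δ = 52.38°  ·
  (0,3): δ = 33.39°  ·
  (0,4): δ = 13.91°  ✓
  (0,5): δ = 11.06°  ✓
  (0,6): δ = 109.73°  ·
  (1,2): δ = 142.99°  ·
  (1,3): δ = 123.99°  ·
  (1,4): δ = 104.51°  ·
  (1,5): δ = 79.54°  ·
  (1,6): δ = 19.12°  ✓
  (2,3): δ = 161.00°  ·
  (2,4): δ = 141.52°  ·
  (2,5): δ = 116.55°  ·
  (2,6): δ = 17.88°  ✓
  (3,4): δ = 160.52°  ·
  (3,5): δ = 135.55°  ·
  (3,6): δ = 36.88°  ·
  (4,5): δ = 155.03°  ·
  (4,6): δ = 56.36°  ·
  (5,6): δ = 81.33°  ·
antipodal pairs: 4

count = 4; pairs: (0,4), (0,5), (1,6), (2,6)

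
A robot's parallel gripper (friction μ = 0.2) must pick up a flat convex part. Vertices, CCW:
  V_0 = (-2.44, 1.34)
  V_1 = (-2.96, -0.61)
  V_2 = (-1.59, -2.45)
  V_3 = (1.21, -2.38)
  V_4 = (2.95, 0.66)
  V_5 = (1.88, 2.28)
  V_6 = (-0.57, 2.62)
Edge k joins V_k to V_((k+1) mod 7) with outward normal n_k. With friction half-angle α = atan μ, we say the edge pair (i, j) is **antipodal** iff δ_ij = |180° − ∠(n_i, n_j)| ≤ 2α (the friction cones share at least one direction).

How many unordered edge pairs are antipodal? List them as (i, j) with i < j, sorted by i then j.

α = atan 0.2 = 11.31°;  2α = 22.62°
n_0 = (-0.9662, +0.2577)
n_1 = (-0.8021, -0.5972)
n_2 = (+0.0250, -0.9997)
n_3 = (+0.8679, -0.4968)
n_4 = (+0.8344, +0.5511)
n_5 = (+0.1375, +0.9905)
n_6 = (-0.5648, +0.8252)
  (0,1): δ = 128.40°  ·
  (0,2): δ = 73.64°  ·
  (0,3): δ = 14.85°  ✓
  (0,4): δ = 48.38°  ·
  (0,5): δ = 97.03°  ·
  (0,6): δ = 139.32°  ·
  (1,2): δ = 125.24°  ·
  (1,3): δ = 66.46°  ·
  (1,4): δ = 3.23°  ✓
  (1,5): δ = 45.43°  ·
  (1,6): δ = 87.72°  ·
  (2,3): δ = 121.22°  ·
  (2,4): δ = 57.99°  ·
  (2,5): δ = 9.33°  ✓
  (2,6): δ = 32.96°  ·
  (3,4): δ = 116.77°  ·
  (3,5): δ = 68.12°  ·
  (3,6): δ = 25.82°  ·
  (4,5): δ = 131.35°  ·
  (4,6): δ = 89.05°  ·
  (5,6): δ = 137.71°  ·
antipodal pairs: 3

count = 3; pairs: (0,3), (1,4), (2,5)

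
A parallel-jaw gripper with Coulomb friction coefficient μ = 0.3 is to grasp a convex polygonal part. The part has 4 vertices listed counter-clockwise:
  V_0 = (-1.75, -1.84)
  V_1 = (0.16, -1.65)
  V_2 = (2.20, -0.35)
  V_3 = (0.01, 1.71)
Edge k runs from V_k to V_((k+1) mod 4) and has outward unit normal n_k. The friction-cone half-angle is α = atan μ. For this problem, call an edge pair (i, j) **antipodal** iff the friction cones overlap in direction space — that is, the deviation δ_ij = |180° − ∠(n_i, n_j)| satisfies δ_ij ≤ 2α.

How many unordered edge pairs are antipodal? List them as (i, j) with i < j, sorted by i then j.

α = atan 0.3 = 16.70°;  2α = 33.40°
n_0 = (+0.0990, -0.9951)
n_1 = (+0.5374, -0.8433)
n_2 = (+0.6852, +0.7284)
n_3 = (-0.8959, +0.4442)
  (0,1): δ = 153.17°  ·
  (0,2): δ = 48.93°  ·
  (0,3): δ = 57.95°  ·
  (1,2): δ = 75.76°  ·
  (1,3): δ = 31.12°  ✓
  (2,3): δ = 73.12°  ·
antipodal pairs: 1

count = 1; pairs: (1,3)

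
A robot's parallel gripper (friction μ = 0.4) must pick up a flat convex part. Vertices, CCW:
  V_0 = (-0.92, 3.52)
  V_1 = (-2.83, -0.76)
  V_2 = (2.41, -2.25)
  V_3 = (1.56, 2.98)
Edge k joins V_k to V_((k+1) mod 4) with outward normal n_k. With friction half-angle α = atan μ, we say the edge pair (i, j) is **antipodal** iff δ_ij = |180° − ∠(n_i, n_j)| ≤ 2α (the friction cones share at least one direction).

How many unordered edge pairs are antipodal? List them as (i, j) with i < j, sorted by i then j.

count = 2; pairs: (0,2), (1,3)

α = atan 0.4 = 21.80°;  2α = 43.60°
n_0 = (-0.9132, +0.4075)
n_1 = (-0.2735, -0.9619)
n_2 = (+0.9870, +0.1604)
n_3 = (+0.2128, +0.9771)
  (0,1): δ = 81.82°  ·
  (0,2): δ = 33.28°  ✓
  (0,3): δ = 101.77°  ·
  (1,2): δ = 64.90°  ·
  (1,3): δ = 3.59°  ✓
  (2,3): δ = 111.52°  ·
antipodal pairs: 2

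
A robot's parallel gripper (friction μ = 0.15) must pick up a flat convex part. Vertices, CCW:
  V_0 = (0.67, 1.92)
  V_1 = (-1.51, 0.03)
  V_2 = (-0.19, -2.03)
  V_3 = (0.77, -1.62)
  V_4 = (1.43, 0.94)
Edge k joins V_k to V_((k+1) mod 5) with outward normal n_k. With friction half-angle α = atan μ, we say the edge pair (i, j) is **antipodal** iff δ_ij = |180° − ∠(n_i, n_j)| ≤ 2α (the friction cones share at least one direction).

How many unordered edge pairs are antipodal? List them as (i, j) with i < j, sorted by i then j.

count = 1; pairs: (1,4)

α = atan 0.15 = 8.53°;  2α = 17.06°
n_0 = (-0.6551, +0.7556)
n_1 = (-0.8420, -0.5395)
n_2 = (+0.3928, -0.9196)
n_3 = (+0.9683, -0.2496)
n_4 = (+0.7902, +0.6128)
  (0,1): δ = 98.27°  ·
  (0,2): δ = 17.80°  ·
  (0,3): δ = 34.62°  ·
  (0,4): δ = 86.87°  ·
  (1,2): δ = 99.52°  ·
  (1,3): δ = 47.11°  ·
  (1,4): δ = 5.14°  ✓
  (2,3): δ = 127.58°  ·
  (2,4): δ = 75.33°  ·
  (3,4): δ = 127.75°  ·
antipodal pairs: 1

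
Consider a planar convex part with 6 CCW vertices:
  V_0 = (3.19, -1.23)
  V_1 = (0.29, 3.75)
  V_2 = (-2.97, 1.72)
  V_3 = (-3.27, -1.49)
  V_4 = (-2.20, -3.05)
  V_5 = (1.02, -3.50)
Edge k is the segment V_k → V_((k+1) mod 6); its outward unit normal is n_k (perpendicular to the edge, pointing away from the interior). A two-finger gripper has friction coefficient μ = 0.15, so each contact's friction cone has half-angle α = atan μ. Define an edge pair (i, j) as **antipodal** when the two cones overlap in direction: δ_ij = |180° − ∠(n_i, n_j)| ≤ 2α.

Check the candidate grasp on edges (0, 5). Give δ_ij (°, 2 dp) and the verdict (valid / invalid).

α = atan 0.15 = 8.53°;  2α = 17.06°
edge 0: e_0 = (-2.90, +4.98);  n_0 = (+0.8642, +0.5032)
edge 5: e_5 = (+2.17, +2.27);  n_5 = (+0.7228, -0.6910)
∠(n_0, n_5) = 73.92°
δ = |180° − 73.92°| = 106.08°
106.08° > 2α = 17.06°  →  invalid

δ = 106.08°, invalid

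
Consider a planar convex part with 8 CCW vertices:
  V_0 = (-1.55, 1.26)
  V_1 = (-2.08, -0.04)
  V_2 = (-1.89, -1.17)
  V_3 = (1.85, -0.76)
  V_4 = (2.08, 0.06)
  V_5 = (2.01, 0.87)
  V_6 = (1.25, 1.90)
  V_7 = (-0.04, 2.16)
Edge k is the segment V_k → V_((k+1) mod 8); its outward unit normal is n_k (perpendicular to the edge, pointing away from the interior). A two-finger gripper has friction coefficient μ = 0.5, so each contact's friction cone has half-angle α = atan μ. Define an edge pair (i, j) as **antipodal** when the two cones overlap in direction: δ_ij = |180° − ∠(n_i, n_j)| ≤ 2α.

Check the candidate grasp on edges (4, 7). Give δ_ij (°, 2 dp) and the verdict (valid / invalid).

δ = 64.14°, invalid

α = atan 0.5 = 26.57°;  2α = 53.13°
edge 4: e_4 = (-0.07, +0.81);  n_4 = (+0.9963, +0.0861)
edge 7: e_7 = (-1.51, -0.90);  n_7 = (-0.5120, +0.8590)
∠(n_4, n_7) = 115.86°
δ = |180° − 115.86°| = 64.14°
64.14° > 2α = 53.13°  →  invalid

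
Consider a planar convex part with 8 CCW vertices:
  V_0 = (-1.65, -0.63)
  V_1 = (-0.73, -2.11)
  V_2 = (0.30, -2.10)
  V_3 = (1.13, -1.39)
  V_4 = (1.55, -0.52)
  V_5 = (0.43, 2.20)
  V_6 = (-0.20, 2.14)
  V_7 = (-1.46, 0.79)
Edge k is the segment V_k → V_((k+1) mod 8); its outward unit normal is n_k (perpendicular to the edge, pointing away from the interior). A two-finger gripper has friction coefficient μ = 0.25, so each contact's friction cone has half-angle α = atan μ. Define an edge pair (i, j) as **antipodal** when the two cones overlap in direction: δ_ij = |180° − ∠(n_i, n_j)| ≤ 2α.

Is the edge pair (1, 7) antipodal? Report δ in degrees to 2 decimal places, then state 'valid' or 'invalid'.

δ = 81.82°, invalid

α = atan 0.25 = 14.04°;  2α = 28.07°
edge 1: e_1 = (+1.03, +0.01);  n_1 = (+0.0097, -1.0000)
edge 7: e_7 = (-0.19, -1.42);  n_7 = (-0.9912, +0.1326)
∠(n_1, n_7) = 98.18°
δ = |180° − 98.18°| = 81.82°
81.82° > 2α = 28.07°  →  invalid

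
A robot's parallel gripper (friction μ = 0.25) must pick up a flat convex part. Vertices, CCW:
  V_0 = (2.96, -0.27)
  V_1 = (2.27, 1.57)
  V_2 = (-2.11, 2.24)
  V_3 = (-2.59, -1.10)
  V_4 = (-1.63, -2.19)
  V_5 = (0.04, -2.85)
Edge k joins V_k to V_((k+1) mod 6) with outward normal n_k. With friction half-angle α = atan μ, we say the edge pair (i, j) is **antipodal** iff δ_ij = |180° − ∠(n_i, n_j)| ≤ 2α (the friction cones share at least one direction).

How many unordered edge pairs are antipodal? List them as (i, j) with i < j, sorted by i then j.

α = atan 0.25 = 14.04°;  2α = 28.07°
n_0 = (+0.9363, +0.3511)
n_1 = (+0.1512, +0.9885)
n_2 = (-0.9898, +0.1423)
n_3 = (-0.7504, -0.6609)
n_4 = (-0.3675, -0.9300)
n_5 = (+0.6621, -0.7494)
  (0,1): δ = 119.25°  ·
  (0,2): δ = 28.73°  ·
  (0,3): δ = 20.82°  ✓
  (0,4): δ = 47.88°  ·
  (0,5): δ = 110.91°  ·
  (1,2): δ = 89.48°  ·
  (1,3): δ = 39.93°  ·
  (1,4): δ = 12.87°  ✓
  (1,5): δ = 50.16°  ·
  (2,3): δ = 130.45°  ·
  (2,4): δ = 103.39°  ·
  (2,5): δ = 40.36°  ·
  (3,4): δ = 152.94°  ·
  (3,5): δ = 89.91°  ·
  (4,5): δ = 116.97°  ·
antipodal pairs: 2

count = 2; pairs: (0,3), (1,4)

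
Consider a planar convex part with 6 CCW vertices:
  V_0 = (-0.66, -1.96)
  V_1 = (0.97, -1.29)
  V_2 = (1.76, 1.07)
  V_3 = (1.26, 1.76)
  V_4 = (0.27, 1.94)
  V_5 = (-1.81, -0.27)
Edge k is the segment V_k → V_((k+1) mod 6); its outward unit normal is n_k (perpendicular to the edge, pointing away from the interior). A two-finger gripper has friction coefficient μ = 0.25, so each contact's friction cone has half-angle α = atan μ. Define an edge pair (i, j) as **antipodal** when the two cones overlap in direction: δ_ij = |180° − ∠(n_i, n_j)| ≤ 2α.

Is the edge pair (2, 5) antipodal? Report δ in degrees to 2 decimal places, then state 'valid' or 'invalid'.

α = atan 0.25 = 14.04°;  2α = 28.07°
edge 2: e_2 = (-0.50, +0.69);  n_2 = (+0.8097, +0.5868)
edge 5: e_5 = (+1.15, -1.69);  n_5 = (-0.8267, -0.5626)
∠(n_2, n_5) = 178.31°
δ = |180° − 178.31°| = 1.69°
1.69° ≤ 2α = 28.07°  →  valid

δ = 1.69°, valid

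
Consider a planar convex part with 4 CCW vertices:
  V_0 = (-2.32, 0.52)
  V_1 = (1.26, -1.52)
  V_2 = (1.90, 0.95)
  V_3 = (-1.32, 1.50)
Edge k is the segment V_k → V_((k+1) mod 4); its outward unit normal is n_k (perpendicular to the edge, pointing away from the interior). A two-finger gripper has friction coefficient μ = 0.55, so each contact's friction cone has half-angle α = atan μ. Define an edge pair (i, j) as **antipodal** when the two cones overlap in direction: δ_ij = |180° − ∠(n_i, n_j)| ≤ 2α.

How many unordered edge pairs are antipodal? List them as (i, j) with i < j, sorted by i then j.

α = atan 0.55 = 28.81°;  2α = 57.62°
n_0 = (-0.4951, -0.8688)
n_1 = (+0.9680, -0.2508)
n_2 = (+0.1684, +0.9857)
n_3 = (-0.6999, +0.7142)
  (0,1): δ = 74.85°  ·
  (0,2): δ = 19.98°  ✓
  (0,3): δ = 74.10°  ·
  (1,2): δ = 85.17°  ·
  (1,3): δ = 31.05°  ✓
  (2,3): δ = 125.89°  ·
antipodal pairs: 2

count = 2; pairs: (0,2), (1,3)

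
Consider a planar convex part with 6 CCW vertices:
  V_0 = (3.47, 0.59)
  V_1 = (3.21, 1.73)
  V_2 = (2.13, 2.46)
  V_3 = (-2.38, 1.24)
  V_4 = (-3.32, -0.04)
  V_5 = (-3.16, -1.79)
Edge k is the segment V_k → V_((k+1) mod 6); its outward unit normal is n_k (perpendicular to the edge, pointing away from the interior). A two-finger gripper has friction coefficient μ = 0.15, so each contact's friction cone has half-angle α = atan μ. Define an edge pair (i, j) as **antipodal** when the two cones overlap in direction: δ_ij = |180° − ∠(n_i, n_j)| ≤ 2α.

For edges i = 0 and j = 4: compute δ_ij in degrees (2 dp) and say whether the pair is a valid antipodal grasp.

α = atan 0.15 = 8.53°;  2α = 17.06°
edge 0: e_0 = (-0.26, +1.14);  n_0 = (+0.9750, +0.2224)
edge 4: e_4 = (+0.16, -1.75);  n_4 = (-0.9958, -0.0910)
∠(n_0, n_4) = 172.38°
δ = |180° − 172.38°| = 7.62°
7.62° ≤ 2α = 17.06°  →  valid

δ = 7.62°, valid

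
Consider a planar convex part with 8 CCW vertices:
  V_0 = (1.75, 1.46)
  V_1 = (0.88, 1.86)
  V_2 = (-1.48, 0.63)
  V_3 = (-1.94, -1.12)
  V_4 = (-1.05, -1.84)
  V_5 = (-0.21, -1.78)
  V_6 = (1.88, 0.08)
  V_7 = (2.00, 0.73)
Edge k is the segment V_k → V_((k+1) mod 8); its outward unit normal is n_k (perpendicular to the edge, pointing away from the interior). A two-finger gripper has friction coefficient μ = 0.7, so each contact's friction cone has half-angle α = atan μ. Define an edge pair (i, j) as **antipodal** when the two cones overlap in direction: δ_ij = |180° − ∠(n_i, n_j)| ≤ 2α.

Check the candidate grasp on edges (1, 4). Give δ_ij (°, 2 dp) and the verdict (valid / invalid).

α = atan 0.7 = 34.99°;  2α = 69.98°
edge 1: e_1 = (-2.36, -1.23);  n_1 = (-0.4622, +0.8868)
edge 4: e_4 = (+0.84, +0.06);  n_4 = (+0.0712, -0.9975)
∠(n_1, n_4) = 156.56°
δ = |180° − 156.56°| = 23.44°
23.44° ≤ 2α = 69.98°  →  valid

δ = 23.44°, valid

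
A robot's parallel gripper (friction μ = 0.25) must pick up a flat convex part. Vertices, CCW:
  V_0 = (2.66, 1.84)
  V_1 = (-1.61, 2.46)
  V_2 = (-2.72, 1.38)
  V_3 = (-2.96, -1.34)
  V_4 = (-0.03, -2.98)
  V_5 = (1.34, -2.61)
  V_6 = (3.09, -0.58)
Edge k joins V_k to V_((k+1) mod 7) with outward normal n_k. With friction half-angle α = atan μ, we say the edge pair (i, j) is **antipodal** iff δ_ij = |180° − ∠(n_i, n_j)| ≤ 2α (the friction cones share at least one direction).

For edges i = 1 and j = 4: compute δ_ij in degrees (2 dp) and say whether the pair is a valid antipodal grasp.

α = atan 0.25 = 14.04°;  2α = 28.07°
edge 1: e_1 = (-1.11, -1.08);  n_1 = (-0.6974, +0.7167)
edge 4: e_4 = (+1.37, +0.37);  n_4 = (+0.2607, -0.9654)
∠(n_1, n_4) = 150.90°
δ = |180° − 150.90°| = 29.10°
29.10° > 2α = 28.07°  →  invalid

δ = 29.10°, invalid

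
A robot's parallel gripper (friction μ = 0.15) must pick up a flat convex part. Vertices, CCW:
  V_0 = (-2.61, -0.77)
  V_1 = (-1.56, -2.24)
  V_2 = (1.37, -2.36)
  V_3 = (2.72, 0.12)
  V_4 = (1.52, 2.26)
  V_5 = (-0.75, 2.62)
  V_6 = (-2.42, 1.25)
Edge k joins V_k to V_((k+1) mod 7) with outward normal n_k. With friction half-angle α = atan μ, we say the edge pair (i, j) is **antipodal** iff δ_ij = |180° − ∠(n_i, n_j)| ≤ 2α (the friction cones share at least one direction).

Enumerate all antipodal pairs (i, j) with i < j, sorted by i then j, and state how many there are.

count = 2; pairs: (0,3), (1,4)

α = atan 0.15 = 8.53°;  2α = 17.06°
n_0 = (-0.8137, -0.5812)
n_1 = (-0.0409, -0.9992)
n_2 = (+0.8783, -0.4781)
n_3 = (+0.8722, +0.4891)
n_4 = (+0.1566, +0.9877)
n_5 = (-0.6342, +0.7731)
n_6 = (-0.9956, +0.0936)
  (0,1): δ = 127.88°  ·
  (0,2): δ = 64.10°  ·
  (0,3): δ = 6.26°  ✓
  (0,4): δ = 45.45°  ·
  (0,5): δ = 93.83°  ·
  (0,6): δ = 139.09°  ·
  (1,2): δ = 116.22°  ·
  (1,3): δ = 58.37°  ·
  (1,4): δ = 6.67°  ✓
  (1,5): δ = 41.71°  ·
  (1,6): δ = 86.97°  ·
  (2,3): δ = 122.16°  ·
  (2,4): δ = 70.45°  ·
  (2,5): δ = 22.07°  ·
  (2,6): δ = 23.19°  ·
  (3,4): δ = 128.29°  ·
  (3,5): δ = 79.92°  ·
  (3,6): δ = 34.65°  ·
  (4,5): δ = 131.62°  ·
  (4,6): δ = 86.36°  ·
  (5,6): δ = 134.74°  ·
antipodal pairs: 2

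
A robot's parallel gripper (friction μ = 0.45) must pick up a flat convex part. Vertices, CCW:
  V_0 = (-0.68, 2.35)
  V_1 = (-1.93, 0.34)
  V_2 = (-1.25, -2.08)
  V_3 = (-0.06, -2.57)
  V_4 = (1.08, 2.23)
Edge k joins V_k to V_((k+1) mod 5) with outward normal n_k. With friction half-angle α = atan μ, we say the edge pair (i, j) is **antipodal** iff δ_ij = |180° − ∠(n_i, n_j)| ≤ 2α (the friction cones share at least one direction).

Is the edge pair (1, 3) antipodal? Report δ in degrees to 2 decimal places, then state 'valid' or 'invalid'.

δ = 29.06°, valid

α = atan 0.45 = 24.23°;  2α = 48.46°
edge 1: e_1 = (+0.68, -2.42);  n_1 = (-0.9627, -0.2705)
edge 3: e_3 = (+1.14, +4.80);  n_3 = (+0.9729, -0.2311)
∠(n_1, n_3) = 150.94°
δ = |180° − 150.94°| = 29.06°
29.06° ≤ 2α = 48.46°  →  valid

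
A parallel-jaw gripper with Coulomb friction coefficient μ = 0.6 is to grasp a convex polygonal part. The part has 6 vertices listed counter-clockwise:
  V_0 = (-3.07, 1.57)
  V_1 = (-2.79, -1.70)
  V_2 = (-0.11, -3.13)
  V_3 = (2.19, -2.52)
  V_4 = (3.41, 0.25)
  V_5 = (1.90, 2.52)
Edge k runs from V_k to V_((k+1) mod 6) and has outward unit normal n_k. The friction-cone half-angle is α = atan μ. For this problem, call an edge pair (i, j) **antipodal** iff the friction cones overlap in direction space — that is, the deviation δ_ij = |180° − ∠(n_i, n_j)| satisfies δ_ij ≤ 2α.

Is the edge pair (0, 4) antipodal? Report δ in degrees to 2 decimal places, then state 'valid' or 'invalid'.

α = atan 0.6 = 30.96°;  2α = 61.93°
edge 0: e_0 = (+0.28, -3.27);  n_0 = (-0.9964, -0.0853)
edge 4: e_4 = (-1.51, +2.27);  n_4 = (+0.8326, +0.5539)
∠(n_0, n_4) = 151.26°
δ = |180° − 151.26°| = 28.74°
28.74° ≤ 2α = 61.93°  →  valid

δ = 28.74°, valid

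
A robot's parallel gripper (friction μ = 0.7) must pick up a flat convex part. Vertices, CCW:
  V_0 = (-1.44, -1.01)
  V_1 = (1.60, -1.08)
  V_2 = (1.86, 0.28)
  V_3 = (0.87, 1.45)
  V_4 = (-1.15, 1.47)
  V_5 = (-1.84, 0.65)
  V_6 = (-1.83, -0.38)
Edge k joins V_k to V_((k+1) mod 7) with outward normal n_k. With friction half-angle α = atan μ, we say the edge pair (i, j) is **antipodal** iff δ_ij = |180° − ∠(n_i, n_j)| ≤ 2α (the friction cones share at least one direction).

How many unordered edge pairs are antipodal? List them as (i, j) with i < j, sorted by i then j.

count = 9; pairs: (0,2), (0,3), (0,4), (1,4), (1,5), (1,6), (2,5), (2,6), (3,6)

α = atan 0.7 = 34.99°;  2α = 69.98°
n_0 = (-0.0230, -0.9997)
n_1 = (+0.9822, -0.1878)
n_2 = (+0.7634, +0.6459)
n_3 = (+0.0099, +1.0000)
n_4 = (-0.7652, +0.6438)
n_5 = (-1.0000, -0.0097)
n_6 = (-0.8503, -0.5264)
  (0,1): δ = 99.50°  ·
  (0,2): δ = 48.44°  ✓
  (0,3): δ = 0.75°  ✓
  (0,4): δ = 51.24°  ✓
  (0,5): δ = 91.88°  ·
  (0,6): δ = 123.08°  ·
  (1,2): δ = 128.94°  ·
  (1,3): δ = 79.74°  ·
  (1,4): δ = 29.26°  ✓
  (1,5): δ = 11.38°  ✓
  (1,6): δ = 42.58°  ✓
  (2,3): δ = 130.80°  ·
  (2,4): δ = 80.32°  ·
  (2,5): δ = 39.68°  ✓
  (2,6): δ = 8.48°  ✓
  (3,4): δ = 129.51°  ·
  (3,5): δ = 88.88°  ·
  (3,6): δ = 57.67°  ✓
  (4,5): δ = 139.36°  ·
  (4,6): δ = 108.16°  ·
  (5,6): δ = 148.80°  ·
antipodal pairs: 9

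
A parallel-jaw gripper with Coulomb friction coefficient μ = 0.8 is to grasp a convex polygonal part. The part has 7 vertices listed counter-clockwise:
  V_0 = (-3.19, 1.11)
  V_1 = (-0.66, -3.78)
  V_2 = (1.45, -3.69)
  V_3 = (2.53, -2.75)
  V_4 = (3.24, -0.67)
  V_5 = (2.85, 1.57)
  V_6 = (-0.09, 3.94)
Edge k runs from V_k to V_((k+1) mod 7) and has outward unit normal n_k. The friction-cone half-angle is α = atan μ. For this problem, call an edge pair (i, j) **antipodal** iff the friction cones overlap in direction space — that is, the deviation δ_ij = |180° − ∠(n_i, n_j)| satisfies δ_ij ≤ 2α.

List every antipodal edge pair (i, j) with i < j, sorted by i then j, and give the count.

α = atan 0.8 = 38.66°;  2α = 77.32°
n_0 = (-0.8882, -0.4595)
n_1 = (+0.0426, -0.9991)
n_2 = (+0.6565, -0.7543)
n_3 = (+0.9464, -0.3230)
n_4 = (+0.9852, +0.1715)
n_5 = (+0.6276, +0.7785)
n_6 = (-0.6742, +0.7385)
  (0,1): δ = 114.91°  ·
  (0,2): δ = 76.32°  ✓
  (0,3): δ = 46.20°  ✓
  (0,4): δ = 17.48°  ✓
  (0,5): δ = 23.77°  ✓
  (0,6): δ = 105.04°  ·
  (1,2): δ = 141.41°  ·
  (1,3): δ = 111.29°  ·
  (1,4): δ = 82.57°  ·
  (1,5): δ = 41.32°  ✓
  (1,6): δ = 39.95°  ✓
  (2,3): δ = 149.88°  ·
  (2,4): δ = 121.16°  ·
  (2,5): δ = 79.91°  ·
  (2,6): δ = 1.36°  ✓
  (3,4): δ = 151.28°  ·
  (3,5): δ = 110.03°  ·
  (3,6): δ = 28.76°  ✓
  (4,5): δ = 138.75°  ·
  (4,6): δ = 57.48°  ✓
  (5,6): δ = 98.73°  ·
antipodal pairs: 9

count = 9; pairs: (0,2), (0,3), (0,4), (0,5), (1,5), (1,6), (2,6), (3,6), (4,6)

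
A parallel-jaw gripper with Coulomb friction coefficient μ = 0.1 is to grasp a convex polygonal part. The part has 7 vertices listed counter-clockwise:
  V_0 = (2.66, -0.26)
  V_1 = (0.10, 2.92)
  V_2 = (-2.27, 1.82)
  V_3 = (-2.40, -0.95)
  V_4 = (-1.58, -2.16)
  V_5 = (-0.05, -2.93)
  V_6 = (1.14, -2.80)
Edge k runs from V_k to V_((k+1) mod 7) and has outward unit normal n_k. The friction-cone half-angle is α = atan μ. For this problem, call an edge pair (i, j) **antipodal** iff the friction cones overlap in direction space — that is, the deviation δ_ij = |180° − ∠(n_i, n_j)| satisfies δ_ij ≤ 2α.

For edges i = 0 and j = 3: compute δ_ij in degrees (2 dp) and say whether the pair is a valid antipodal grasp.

α = atan 0.1 = 5.71°;  2α = 11.42°
edge 0: e_0 = (-2.56, +3.18);  n_0 = (+0.7790, +0.6271)
edge 3: e_3 = (+0.82, -1.21);  n_3 = (-0.8278, -0.5610)
∠(n_0, n_3) = 175.29°
δ = |180° − 175.29°| = 4.71°
4.71° ≤ 2α = 11.42°  →  valid

δ = 4.71°, valid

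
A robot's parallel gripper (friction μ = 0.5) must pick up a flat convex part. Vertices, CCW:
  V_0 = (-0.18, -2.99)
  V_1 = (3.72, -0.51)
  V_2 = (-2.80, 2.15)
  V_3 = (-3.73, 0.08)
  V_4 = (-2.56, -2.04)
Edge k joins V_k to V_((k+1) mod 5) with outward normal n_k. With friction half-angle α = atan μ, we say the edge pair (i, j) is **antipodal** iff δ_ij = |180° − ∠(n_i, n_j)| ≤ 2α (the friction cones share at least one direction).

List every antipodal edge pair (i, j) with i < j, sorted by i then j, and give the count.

α = atan 0.5 = 26.57°;  2α = 53.13°
n_0 = (+0.5366, -0.8438)
n_1 = (+0.3777, +0.9259)
n_2 = (-0.9122, +0.4098)
n_3 = (-0.8755, -0.4832)
n_4 = (-0.3707, -0.9287)
  (0,1): δ = 54.65°  ·
  (0,2): δ = 33.35°  ✓
  (0,3): δ = 86.44°  ·
  (0,4): δ = 125.79°  ·
  (1,2): δ = 92.00°  ·
  (1,3): δ = 38.91°  ✓
  (1,4): δ = 0.43°  ✓
  (2,3): δ = 126.91°  ·
  (2,4): δ = 87.57°  ·
  (3,4): δ = 140.65°  ·
antipodal pairs: 3

count = 3; pairs: (0,2), (1,3), (1,4)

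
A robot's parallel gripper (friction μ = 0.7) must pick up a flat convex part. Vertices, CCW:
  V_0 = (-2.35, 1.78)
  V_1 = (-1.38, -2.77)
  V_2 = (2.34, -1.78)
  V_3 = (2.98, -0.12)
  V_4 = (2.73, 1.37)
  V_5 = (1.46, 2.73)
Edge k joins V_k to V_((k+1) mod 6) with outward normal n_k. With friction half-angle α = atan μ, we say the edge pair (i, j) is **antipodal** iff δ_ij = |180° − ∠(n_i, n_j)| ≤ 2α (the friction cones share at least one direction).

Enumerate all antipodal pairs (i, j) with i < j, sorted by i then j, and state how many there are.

α = atan 0.7 = 34.99°;  2α = 69.98°
n_0 = (-0.9780, -0.2085)
n_1 = (+0.2572, -0.9664)
n_2 = (+0.9331, -0.3597)
n_3 = (+0.9862, +0.1655)
n_4 = (+0.7309, +0.6825)
n_5 = (-0.2419, +0.9703)
  (0,1): δ = 87.13°  ·
  (0,2): δ = 33.12°  ✓
  (0,3): δ = 2.51°  ✓
  (0,4): δ = 31.01°  ✓
  (0,5): δ = 91.97°  ·
  (1,2): δ = 125.99°  ·
  (1,3): δ = 95.38°  ·
  (1,4): δ = 61.86°  ✓
  (1,5): δ = 0.90°  ✓
  (2,3): δ = 149.39°  ·
  (2,4): δ = 115.88°  ·
  (2,5): δ = 54.92°  ✓
  (3,4): δ = 146.48°  ·
  (3,5): δ = 85.52°  ·
  (4,5): δ = 119.04°  ·
antipodal pairs: 6

count = 6; pairs: (0,2), (0,3), (0,4), (1,4), (1,5), (2,5)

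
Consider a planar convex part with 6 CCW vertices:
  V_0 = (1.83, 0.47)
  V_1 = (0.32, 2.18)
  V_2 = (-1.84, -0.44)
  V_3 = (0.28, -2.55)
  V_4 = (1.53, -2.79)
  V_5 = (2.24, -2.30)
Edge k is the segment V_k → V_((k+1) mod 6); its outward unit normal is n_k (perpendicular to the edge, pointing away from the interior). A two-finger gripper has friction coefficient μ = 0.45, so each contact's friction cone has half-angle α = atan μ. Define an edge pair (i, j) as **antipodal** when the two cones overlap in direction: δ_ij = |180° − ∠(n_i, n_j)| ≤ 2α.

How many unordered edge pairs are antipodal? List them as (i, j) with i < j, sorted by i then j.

count = 5; pairs: (0,2), (0,3), (1,4), (1,5), (2,5)

α = atan 0.45 = 24.23°;  2α = 48.46°
n_0 = (+0.7496, +0.6619)
n_1 = (-0.7716, +0.6361)
n_2 = (-0.7054, -0.7088)
n_3 = (-0.1886, -0.9821)
n_4 = (+0.5680, -0.8230)
n_5 = (+0.9892, +0.1464)
  (0,1): δ = 80.95°  ·
  (0,2): δ = 3.69°  ✓
  (0,3): δ = 37.69°  ✓
  (0,4): δ = 83.17°  ·
  (0,5): δ = 146.97°  ·
  (1,2): δ = 95.36°  ·
  (1,3): δ = 61.37°  ·
  (1,4): δ = 15.89°  ✓
  (1,5): δ = 47.92°  ✓
  (2,3): δ = 146.00°  ·
  (2,4): δ = 100.52°  ·
  (2,5): δ = 36.72°  ✓
  (3,4): δ = 134.52°  ·
  (3,5): δ = 70.71°  ·
  (4,5): δ = 116.19°  ·
antipodal pairs: 5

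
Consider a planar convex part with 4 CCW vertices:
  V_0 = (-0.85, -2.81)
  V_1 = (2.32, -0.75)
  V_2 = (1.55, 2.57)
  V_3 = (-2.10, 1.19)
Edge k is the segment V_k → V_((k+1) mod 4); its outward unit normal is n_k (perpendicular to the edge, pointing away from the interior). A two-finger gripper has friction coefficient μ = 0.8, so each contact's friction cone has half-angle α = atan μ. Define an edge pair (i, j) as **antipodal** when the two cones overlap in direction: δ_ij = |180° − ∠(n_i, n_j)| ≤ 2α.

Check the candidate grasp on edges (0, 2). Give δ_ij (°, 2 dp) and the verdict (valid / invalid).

α = atan 0.8 = 38.66°;  2α = 77.32°
edge 0: e_0 = (+3.17, +2.06);  n_0 = (+0.5449, -0.8385)
edge 2: e_2 = (-3.65, -1.38);  n_2 = (-0.3536, +0.9354)
∠(n_0, n_2) = 167.69°
δ = |180° − 167.69°| = 12.31°
12.31° ≤ 2α = 77.32°  →  valid

δ = 12.31°, valid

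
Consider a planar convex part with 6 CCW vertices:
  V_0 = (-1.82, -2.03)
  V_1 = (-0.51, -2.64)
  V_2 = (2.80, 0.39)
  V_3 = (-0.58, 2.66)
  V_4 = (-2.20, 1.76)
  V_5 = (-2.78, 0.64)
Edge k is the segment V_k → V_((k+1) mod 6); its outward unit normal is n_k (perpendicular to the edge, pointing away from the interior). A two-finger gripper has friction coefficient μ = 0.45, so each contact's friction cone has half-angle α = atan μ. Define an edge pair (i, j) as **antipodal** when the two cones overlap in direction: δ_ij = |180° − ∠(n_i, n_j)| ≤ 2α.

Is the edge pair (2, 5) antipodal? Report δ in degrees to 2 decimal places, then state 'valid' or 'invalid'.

δ = 36.34°, valid

α = atan 0.45 = 24.23°;  2α = 48.46°
edge 2: e_2 = (-3.38, +2.27);  n_2 = (+0.5575, +0.8302)
edge 5: e_5 = (+0.96, -2.67);  n_5 = (-0.9410, -0.3383)
∠(n_2, n_5) = 143.66°
δ = |180° − 143.66°| = 36.34°
36.34° ≤ 2α = 48.46°  →  valid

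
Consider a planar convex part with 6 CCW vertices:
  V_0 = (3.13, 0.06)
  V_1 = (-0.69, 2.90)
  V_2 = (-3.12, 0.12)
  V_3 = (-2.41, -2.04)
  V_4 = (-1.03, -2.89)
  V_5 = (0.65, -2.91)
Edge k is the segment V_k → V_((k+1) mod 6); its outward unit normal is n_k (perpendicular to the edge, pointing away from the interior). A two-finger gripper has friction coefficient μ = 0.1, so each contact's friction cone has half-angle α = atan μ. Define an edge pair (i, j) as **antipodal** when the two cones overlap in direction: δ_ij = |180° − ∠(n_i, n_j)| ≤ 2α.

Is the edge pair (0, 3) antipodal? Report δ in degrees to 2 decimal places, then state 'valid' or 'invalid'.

α = atan 0.1 = 5.71°;  2α = 11.42°
edge 0: e_0 = (-3.82, +2.84);  n_0 = (+0.5966, +0.8025)
edge 3: e_3 = (+1.38, -0.85);  n_3 = (-0.5244, -0.8514)
∠(n_0, n_3) = 175.00°
δ = |180° − 175.00°| = 5.00°
5.00° ≤ 2α = 11.42°  →  valid

δ = 5.00°, valid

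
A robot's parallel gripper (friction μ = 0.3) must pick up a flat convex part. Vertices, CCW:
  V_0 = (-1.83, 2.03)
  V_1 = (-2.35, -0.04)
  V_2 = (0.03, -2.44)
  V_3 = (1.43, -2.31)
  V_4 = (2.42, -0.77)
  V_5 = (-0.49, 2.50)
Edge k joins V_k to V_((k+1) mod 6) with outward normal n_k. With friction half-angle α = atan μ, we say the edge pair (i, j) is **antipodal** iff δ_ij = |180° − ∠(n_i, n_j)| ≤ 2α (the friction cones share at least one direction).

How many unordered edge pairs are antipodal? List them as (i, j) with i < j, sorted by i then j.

count = 3; pairs: (0,3), (1,4), (2,5)

α = atan 0.3 = 16.70°;  2α = 33.40°
n_0 = (-0.9699, +0.2436)
n_1 = (-0.7101, -0.7041)
n_2 = (+0.0925, -0.9957)
n_3 = (+0.8412, -0.5408)
n_4 = (+0.7470, +0.6648)
n_5 = (-0.3310, +0.9436)
  (0,1): δ = 121.14°  ·
  (0,2): δ = 70.59°  ·
  (0,3): δ = 18.63°  ✓
  (0,4): δ = 55.77°  ·
  (0,5): δ = 123.43°  ·
  (1,2): δ = 129.46°  ·
  (1,3): δ = 77.50°  ·
  (1,4): δ = 3.09°  ✓
  (1,5): δ = 64.57°  ·
  (2,3): δ = 128.04°  ·
  (2,4): δ = 53.64°  ·
  (2,5): δ = 14.02°  ✓
  (3,4): δ = 105.60°  ·
  (3,5): δ = 37.94°  ·
  (4,5): δ = 112.34°  ·
antipodal pairs: 3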